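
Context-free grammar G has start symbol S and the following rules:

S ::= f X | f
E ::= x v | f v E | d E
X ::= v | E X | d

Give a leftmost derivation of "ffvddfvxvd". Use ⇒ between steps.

S ⇒ fX   [S ::= f X]
fX ⇒ fEX   [X ::= E X]
fEX ⇒ ffvEX   [E ::= f v E]
ffvEX ⇒ ffvdEX   [E ::= d E]
ffvdEX ⇒ ffvddEX   [E ::= d E]
ffvddEX ⇒ ffvddfvEX   [E ::= f v E]
ffvddfvEX ⇒ ffvddfvxvX   [E ::= x v]
ffvddfvxvX ⇒ ffvddfvxvd   [X ::= d]

S⇒fX⇒fEX⇒ffvEX⇒ffvdEX⇒ffvddEX⇒ffvddfvEX⇒ffvddfvxvX⇒ffvddfvxvd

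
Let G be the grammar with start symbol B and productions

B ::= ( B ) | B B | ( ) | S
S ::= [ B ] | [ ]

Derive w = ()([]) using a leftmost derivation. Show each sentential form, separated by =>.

B => BB   [B ::= B B]
BB => ()B   [B ::= ( )]
()B => ()(B)   [B ::= ( B )]
()(B) => ()(S)   [B ::= S]
()(S) => ()([])   [S ::= [ ]]

B=>BB=>()B=>()(B)=>()(S)=>()([])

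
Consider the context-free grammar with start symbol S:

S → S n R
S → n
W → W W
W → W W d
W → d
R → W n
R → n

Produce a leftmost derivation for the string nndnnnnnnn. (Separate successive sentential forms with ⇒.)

S ⇒ SnR ⇒ SnRnR ⇒ SnRnRnR ⇒ SnRnRnRnR ⇒ nnRnRnRnR ⇒ nnWnnRnRnR ⇒ nndnnRnRnR ⇒ nndnnnnRnR ⇒ nndnnnnnnR ⇒ nndnnnnnnn

S ⇒ SnR   [S → S n R]
SnR ⇒ SnRnR   [S → S n R]
SnRnR ⇒ SnRnRnR   [S → S n R]
SnRnRnR ⇒ SnRnRnRnR   [S → S n R]
SnRnRnRnR ⇒ nnRnRnRnR   [S → n]
nnRnRnRnR ⇒ nnWnnRnRnR   [R → W n]
nnWnnRnRnR ⇒ nndnnRnRnR   [W → d]
nndnnRnRnR ⇒ nndnnnnRnR   [R → n]
nndnnnnRnR ⇒ nndnnnnnnR   [R → n]
nndnnnnnnR ⇒ nndnnnnnnn   [R → n]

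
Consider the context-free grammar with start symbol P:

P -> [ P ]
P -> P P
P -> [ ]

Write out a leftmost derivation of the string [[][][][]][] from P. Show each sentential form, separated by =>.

P => PP   [P -> P P]
PP => [P]P   [P -> [ P ]]
[P]P => [PP]P   [P -> P P]
[PP]P => [PPP]P   [P -> P P]
[PPP]P => [PPPP]P   [P -> P P]
[PPPP]P => [[]PPP]P   [P -> [ ]]
[[]PPP]P => [[][]PP]P   [P -> [ ]]
[[][]PP]P => [[][][]P]P   [P -> [ ]]
[[][][]P]P => [[][][][]]P   [P -> [ ]]
[[][][][]]P => [[][][][]][]   [P -> [ ]]

P => PP => [P]P => [PP]P => [PPP]P => [PPPP]P => [[]PPP]P => [[][]PP]P => [[][][]P]P => [[][][][]]P => [[][][][]][]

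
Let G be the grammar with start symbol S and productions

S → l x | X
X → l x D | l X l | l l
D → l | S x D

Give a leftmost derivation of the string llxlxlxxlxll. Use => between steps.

S => X   [S → X]
X => lXl   [X → l X l]
lXl => llxDl   [X → l x D]
llxDl => llxSxDl   [D → S x D]
llxSxDl => llxXxDl   [S → X]
llxXxDl => llxlxDxDl   [X → l x D]
llxlxDxDl => llxlxSxDxDl   [D → S x D]
llxlxSxDxDl => llxlxlxxDxDl   [S → l x]
llxlxlxxDxDl => llxlxlxxlxDl   [D → l]
llxlxlxxlxDl => llxlxlxxlxll   [D → l]

S=>X=>lXl=>llxDl=>llxSxDl=>llxXxDl=>llxlxDxDl=>llxlxSxDxDl=>llxlxlxxDxDl=>llxlxlxxlxDl=>llxlxlxxlxll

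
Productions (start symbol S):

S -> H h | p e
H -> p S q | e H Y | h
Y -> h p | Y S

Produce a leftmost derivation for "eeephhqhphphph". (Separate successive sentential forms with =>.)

S => Hh => eHYh => eeHYYh => eeeHYYYh => eeepSqYYYh => eeepHhqYYYh => eeephhqYYYh => eeephhqhpYYh => eeephhqhphpYh => eeephhqhphphph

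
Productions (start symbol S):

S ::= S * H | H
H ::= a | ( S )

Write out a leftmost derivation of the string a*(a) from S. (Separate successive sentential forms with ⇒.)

S ⇒ S*H ⇒ H*H ⇒ a*H ⇒ a*(S) ⇒ a*(H) ⇒ a*(a)

S ⇒ S*H   [S ::= S * H]
S*H ⇒ H*H   [S ::= H]
H*H ⇒ a*H   [H ::= a]
a*H ⇒ a*(S)   [H ::= ( S )]
a*(S) ⇒ a*(H)   [S ::= H]
a*(H) ⇒ a*(a)   [H ::= a]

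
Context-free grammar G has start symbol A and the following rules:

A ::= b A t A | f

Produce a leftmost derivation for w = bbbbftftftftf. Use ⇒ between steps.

A ⇒ bAtA   [A ::= b A t A]
bAtA ⇒ bbAtAtA   [A ::= b A t A]
bbAtAtA ⇒ bbbAtAtAtA   [A ::= b A t A]
bbbAtAtAtA ⇒ bbbbAtAtAtAtA   [A ::= b A t A]
bbbbAtAtAtAtA ⇒ bbbbftAtAtAtA   [A ::= f]
bbbbftAtAtAtA ⇒ bbbbftftAtAtA   [A ::= f]
bbbbftftAtAtA ⇒ bbbbftftftAtA   [A ::= f]
bbbbftftftAtA ⇒ bbbbftftftftA   [A ::= f]
bbbbftftftftA ⇒ bbbbftftftftf   [A ::= f]

A ⇒ bAtA ⇒ bbAtAtA ⇒ bbbAtAtAtA ⇒ bbbbAtAtAtAtA ⇒ bbbbftAtAtAtA ⇒ bbbbftftAtAtA ⇒ bbbbftftftAtA ⇒ bbbbftftftftA ⇒ bbbbftftftftf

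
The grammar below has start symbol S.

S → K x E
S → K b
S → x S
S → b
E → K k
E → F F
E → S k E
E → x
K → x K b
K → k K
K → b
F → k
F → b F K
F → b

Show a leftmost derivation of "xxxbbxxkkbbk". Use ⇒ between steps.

S ⇒ xS   [S → x S]
xS ⇒ xxS   [S → x S]
xxS ⇒ xxKxE   [S → K x E]
xxKxE ⇒ xxxKbxE   [K → x K b]
xxxKbxE ⇒ xxxbbxE   [K → b]
xxxbbxE ⇒ xxxbbxKk   [E → K k]
xxxbbxKk ⇒ xxxbbxxKbk   [K → x K b]
xxxbbxxKbk ⇒ xxxbbxxkKbk   [K → k K]
xxxbbxxkKbk ⇒ xxxbbxxkkKbk   [K → k K]
xxxbbxxkkKbk ⇒ xxxbbxxkkbbk   [K → b]

S ⇒ xS ⇒ xxS ⇒ xxKxE ⇒ xxxKbxE ⇒ xxxbbxE ⇒ xxxbbxKk ⇒ xxxbbxxKbk ⇒ xxxbbxxkKbk ⇒ xxxbbxxkkKbk ⇒ xxxbbxxkkbbk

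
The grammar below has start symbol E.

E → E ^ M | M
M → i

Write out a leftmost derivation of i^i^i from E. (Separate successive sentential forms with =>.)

E=>E^M=>E^M^M=>M^M^M=>i^M^M=>i^i^M=>i^i^i

E => E^M   [E → E ^ M]
E^M => E^M^M   [E → E ^ M]
E^M^M => M^M^M   [E → M]
M^M^M => i^M^M   [M → i]
i^M^M => i^i^M   [M → i]
i^i^M => i^i^i   [M → i]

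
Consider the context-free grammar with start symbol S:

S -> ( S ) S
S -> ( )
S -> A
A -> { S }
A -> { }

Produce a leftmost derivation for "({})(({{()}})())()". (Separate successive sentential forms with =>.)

S => (S)S => (A)S => ({})S => ({})(S)S => ({})((S)S)S => ({})((A)S)S => ({})(({S})S)S => ({})(({A})S)S => ({})(({{S}})S)S => ({})(({{()}})S)S => ({})(({{()}})())S => ({})(({{()}})())()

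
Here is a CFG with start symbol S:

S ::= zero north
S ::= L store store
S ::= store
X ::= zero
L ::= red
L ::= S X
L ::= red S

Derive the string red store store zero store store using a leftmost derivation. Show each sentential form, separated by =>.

S => L store store => S X store store => L store store X store store => red store store X store store => red store store zero store store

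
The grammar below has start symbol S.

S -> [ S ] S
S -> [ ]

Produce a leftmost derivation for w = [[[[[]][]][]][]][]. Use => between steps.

S => [S]S   [S -> [ S ] S]
[S]S => [[S]S]S   [S -> [ S ] S]
[[S]S]S => [[[S]S]S]S   [S -> [ S ] S]
[[[S]S]S]S => [[[[S]S]S]S]S   [S -> [ S ] S]
[[[[S]S]S]S]S => [[[[[]]S]S]S]S   [S -> [ ]]
[[[[[]]S]S]S]S => [[[[[]][]]S]S]S   [S -> [ ]]
[[[[[]][]]S]S]S => [[[[[]][]][]]S]S   [S -> [ ]]
[[[[[]][]][]]S]S => [[[[[]][]][]][]]S   [S -> [ ]]
[[[[[]][]][]][]]S => [[[[[]][]][]][]][]   [S -> [ ]]

S=>[S]S=>[[S]S]S=>[[[S]S]S]S=>[[[[S]S]S]S]S=>[[[[[]]S]S]S]S=>[[[[[]][]]S]S]S=>[[[[[]][]][]]S]S=>[[[[[]][]][]][]]S=>[[[[[]][]][]][]][]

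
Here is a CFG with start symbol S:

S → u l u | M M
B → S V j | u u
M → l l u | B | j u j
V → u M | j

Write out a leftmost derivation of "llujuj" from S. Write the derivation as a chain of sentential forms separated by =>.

S => MM => lluM => llujuj

S => MM   [S → M M]
MM => lluM   [M → l l u]
lluM => llujuj   [M → j u j]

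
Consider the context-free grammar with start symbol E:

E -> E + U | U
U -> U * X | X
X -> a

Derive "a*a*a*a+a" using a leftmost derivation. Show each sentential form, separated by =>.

E => E+U => U+U => U*X+U => U*X*X+U => U*X*X*X+U => X*X*X*X+U => a*X*X*X+U => a*a*X*X+U => a*a*a*X+U => a*a*a*a+U => a*a*a*a+X => a*a*a*a+a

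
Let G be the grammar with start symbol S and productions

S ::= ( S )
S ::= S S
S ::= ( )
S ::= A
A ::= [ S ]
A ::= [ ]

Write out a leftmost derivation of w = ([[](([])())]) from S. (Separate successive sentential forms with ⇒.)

S ⇒ (S)   [S ::= ( S )]
(S) ⇒ (A)   [S ::= A]
(A) ⇒ ([S])   [A ::= [ S ]]
([S]) ⇒ ([SS])   [S ::= S S]
([SS]) ⇒ ([AS])   [S ::= A]
([AS]) ⇒ ([[]S])   [A ::= [ ]]
([[]S]) ⇒ ([[](S)])   [S ::= ( S )]
([[](S)]) ⇒ ([[](SS)])   [S ::= S S]
([[](SS)]) ⇒ ([[]((S)S)])   [S ::= ( S )]
([[]((S)S)]) ⇒ ([[]((A)S)])   [S ::= A]
([[]((A)S)]) ⇒ ([[](([])S)])   [A ::= [ ]]
([[](([])S)]) ⇒ ([[](([])())])   [S ::= ( )]

S ⇒ (S) ⇒ (A) ⇒ ([S]) ⇒ ([SS]) ⇒ ([AS]) ⇒ ([[]S]) ⇒ ([[](S)]) ⇒ ([[](SS)]) ⇒ ([[]((S)S)]) ⇒ ([[]((A)S)]) ⇒ ([[](([])S)]) ⇒ ([[](([])())])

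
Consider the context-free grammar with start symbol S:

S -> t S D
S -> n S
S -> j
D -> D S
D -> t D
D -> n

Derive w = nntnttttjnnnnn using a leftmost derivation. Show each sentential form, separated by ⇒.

S⇒nS⇒nnS⇒nntSD⇒nntnSD⇒nntntSDD⇒nntnttSDDD⇒nntntttSDDDD⇒nntnttttSDDDDD⇒nntnttttjDDDDD⇒nntnttttjnDDDD⇒nntnttttjnnDDD⇒nntnttttjnnnDD⇒nntnttttjnnnnD⇒nntnttttjnnnnn

S ⇒ nS   [S -> n S]
nS ⇒ nnS   [S -> n S]
nnS ⇒ nntSD   [S -> t S D]
nntSD ⇒ nntnSD   [S -> n S]
nntnSD ⇒ nntntSDD   [S -> t S D]
nntntSDD ⇒ nntnttSDDD   [S -> t S D]
nntnttSDDD ⇒ nntntttSDDDD   [S -> t S D]
nntntttSDDDD ⇒ nntnttttSDDDDD   [S -> t S D]
nntnttttSDDDDD ⇒ nntnttttjDDDDD   [S -> j]
nntnttttjDDDDD ⇒ nntnttttjnDDDD   [D -> n]
nntnttttjnDDDD ⇒ nntnttttjnnDDD   [D -> n]
nntnttttjnnDDD ⇒ nntnttttjnnnDD   [D -> n]
nntnttttjnnnDD ⇒ nntnttttjnnnnD   [D -> n]
nntnttttjnnnnD ⇒ nntnttttjnnnnn   [D -> n]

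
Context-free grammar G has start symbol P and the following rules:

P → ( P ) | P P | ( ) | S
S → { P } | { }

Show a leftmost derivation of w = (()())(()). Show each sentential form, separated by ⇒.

P⇒PP⇒(P)P⇒(PP)P⇒(()P)P⇒(()())P⇒(()())(P)⇒(()())(())

P ⇒ PP   [P → P P]
PP ⇒ (P)P   [P → ( P )]
(P)P ⇒ (PP)P   [P → P P]
(PP)P ⇒ (()P)P   [P → ( )]
(()P)P ⇒ (()())P   [P → ( )]
(()())P ⇒ (()())(P)   [P → ( P )]
(()())(P) ⇒ (()())(())   [P → ( )]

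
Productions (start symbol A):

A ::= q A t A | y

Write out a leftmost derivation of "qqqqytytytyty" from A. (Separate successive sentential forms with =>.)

A=>qAtA=>qqAtAtA=>qqqAtAtAtA=>qqqqAtAtAtAtA=>qqqqytAtAtAtA=>qqqqytytAtAtA=>qqqqytytytAtA=>qqqqytytytytA=>qqqqytytytyty

A => qAtA   [A ::= q A t A]
qAtA => qqAtAtA   [A ::= q A t A]
qqAtAtA => qqqAtAtAtA   [A ::= q A t A]
qqqAtAtAtA => qqqqAtAtAtAtA   [A ::= q A t A]
qqqqAtAtAtAtA => qqqqytAtAtAtA   [A ::= y]
qqqqytAtAtAtA => qqqqytytAtAtA   [A ::= y]
qqqqytytAtAtA => qqqqytytytAtA   [A ::= y]
qqqqytytytAtA => qqqqytytytytA   [A ::= y]
qqqqytytytytA => qqqqytytytyty   [A ::= y]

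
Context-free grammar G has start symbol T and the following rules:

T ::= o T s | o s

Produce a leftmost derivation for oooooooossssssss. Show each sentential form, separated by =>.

T=>oTs=>ooTss=>oooTsss=>ooooTssss=>oooooTsssss=>ooooooTssssss=>oooooooTsssssss=>oooooooossssssss

T => oTs   [T ::= o T s]
oTs => ooTss   [T ::= o T s]
ooTss => oooTsss   [T ::= o T s]
oooTsss => ooooTssss   [T ::= o T s]
ooooTssss => oooooTsssss   [T ::= o T s]
oooooTsssss => ooooooTssssss   [T ::= o T s]
ooooooTssssss => oooooooTsssssss   [T ::= o T s]
oooooooTsssssss => oooooooossssssss   [T ::= o s]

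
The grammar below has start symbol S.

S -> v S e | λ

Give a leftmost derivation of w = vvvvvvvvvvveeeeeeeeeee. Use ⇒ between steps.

S ⇒ vSe   [S -> v S e]
vSe ⇒ vvSee   [S -> v S e]
vvSee ⇒ vvvSeee   [S -> v S e]
vvvSeee ⇒ vvvvSeeee   [S -> v S e]
vvvvSeeee ⇒ vvvvvSeeeee   [S -> v S e]
vvvvvSeeeee ⇒ vvvvvvSeeeeee   [S -> v S e]
vvvvvvSeeeeee ⇒ vvvvvvvSeeeeeee   [S -> v S e]
vvvvvvvSeeeeeee ⇒ vvvvvvvvSeeeeeeee   [S -> v S e]
vvvvvvvvSeeeeeeee ⇒ vvvvvvvvvSeeeeeeeee   [S -> v S e]
vvvvvvvvvSeeeeeeeee ⇒ vvvvvvvvvvSeeeeeeeeee   [S -> v S e]
vvvvvvvvvvSeeeeeeeeee ⇒ vvvvvvvvvvvSeeeeeeeeeee   [S -> v S e]
vvvvvvvvvvvSeeeeeeeeeee ⇒ vvvvvvvvvvveeeeeeeeeee   [S -> λ]

S⇒vSe⇒vvSee⇒vvvSeee⇒vvvvSeeee⇒vvvvvSeeeee⇒vvvvvvSeeeeee⇒vvvvvvvSeeeeeee⇒vvvvvvvvSeeeeeeee⇒vvvvvvvvvSeeeeeeeee⇒vvvvvvvvvvSeeeeeeeeee⇒vvvvvvvvvvvSeeeeeeeeeee⇒vvvvvvvvvvveeeeeeeeeee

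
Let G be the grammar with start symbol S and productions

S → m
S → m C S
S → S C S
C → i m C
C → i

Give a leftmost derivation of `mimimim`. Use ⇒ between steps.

S ⇒ SCS   [S → S C S]
SCS ⇒ SCSCS   [S → S C S]
SCSCS ⇒ mCSCSCS   [S → m C S]
mCSCSCS ⇒ miSCSCS   [C → i]
miSCSCS ⇒ mimCSCS   [S → m]
mimCSCS ⇒ mimiSCS   [C → i]
mimiSCS ⇒ mimimCS   [S → m]
mimimCS ⇒ mimimiS   [C → i]
mimimiS ⇒ mimimim   [S → m]

S⇒SCS⇒SCSCS⇒mCSCSCS⇒miSCSCS⇒mimCSCS⇒mimiSCS⇒mimimCS⇒mimimiS⇒mimimim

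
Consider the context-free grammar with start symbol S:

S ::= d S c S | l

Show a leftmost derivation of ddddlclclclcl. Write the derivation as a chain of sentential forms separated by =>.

S=>dScS=>ddScScS=>dddScScScS=>ddddScScScScS=>ddddlcScScScS=>ddddlclcScScS=>ddddlclclcScS=>ddddlclclclcS=>ddddlclclclcl

S => dScS   [S ::= d S c S]
dScS => ddScScS   [S ::= d S c S]
ddScScS => dddScScScS   [S ::= d S c S]
dddScScScS => ddddScScScScS   [S ::= d S c S]
ddddScScScScS => ddddlcScScScS   [S ::= l]
ddddlcScScScS => ddddlclcScScS   [S ::= l]
ddddlclcScScS => ddddlclclcScS   [S ::= l]
ddddlclclcScS => ddddlclclclcS   [S ::= l]
ddddlclclclcS => ddddlclclclcl   [S ::= l]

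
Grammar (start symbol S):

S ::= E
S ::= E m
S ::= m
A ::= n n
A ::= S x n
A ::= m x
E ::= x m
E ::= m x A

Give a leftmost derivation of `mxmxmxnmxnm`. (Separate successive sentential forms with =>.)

S => Em   [S ::= E m]
Em => mxAm   [E ::= m x A]
mxAm => mxSxnm   [A ::= S x n]
mxSxnm => mxEmxnm   [S ::= E m]
mxEmxnm => mxmxAmxnm   [E ::= m x A]
mxmxAmxnm => mxmxSxnmxnm   [A ::= S x n]
mxmxSxnmxnm => mxmxmxnmxnm   [S ::= m]

S => Em => mxAm => mxSxnm => mxEmxnm => mxmxAmxnm => mxmxSxnmxnm => mxmxmxnmxnm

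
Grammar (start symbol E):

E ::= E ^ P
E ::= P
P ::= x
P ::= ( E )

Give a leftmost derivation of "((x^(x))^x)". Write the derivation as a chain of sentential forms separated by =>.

E => P   [E ::= P]
P => (E)   [P ::= ( E )]
(E) => (E^P)   [E ::= E ^ P]
(E^P) => (P^P)   [E ::= P]
(P^P) => ((E)^P)   [P ::= ( E )]
((E)^P) => ((E^P)^P)   [E ::= E ^ P]
((E^P)^P) => ((P^P)^P)   [E ::= P]
((P^P)^P) => ((x^P)^P)   [P ::= x]
((x^P)^P) => ((x^(E))^P)   [P ::= ( E )]
((x^(E))^P) => ((x^(P))^P)   [E ::= P]
((x^(P))^P) => ((x^(x))^P)   [P ::= x]
((x^(x))^P) => ((x^(x))^x)   [P ::= x]

E => P => (E) => (E^P) => (P^P) => ((E)^P) => ((E^P)^P) => ((P^P)^P) => ((x^P)^P) => ((x^(E))^P) => ((x^(P))^P) => ((x^(x))^P) => ((x^(x))^x)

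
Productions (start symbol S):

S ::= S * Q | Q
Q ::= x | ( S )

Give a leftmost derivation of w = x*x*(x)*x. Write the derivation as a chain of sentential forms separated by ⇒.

S ⇒ S*Q ⇒ S*Q*Q ⇒ S*Q*Q*Q ⇒ Q*Q*Q*Q ⇒ x*Q*Q*Q ⇒ x*x*Q*Q ⇒ x*x*(S)*Q ⇒ x*x*(Q)*Q ⇒ x*x*(x)*Q ⇒ x*x*(x)*x

S ⇒ S*Q   [S ::= S * Q]
S*Q ⇒ S*Q*Q   [S ::= S * Q]
S*Q*Q ⇒ S*Q*Q*Q   [S ::= S * Q]
S*Q*Q*Q ⇒ Q*Q*Q*Q   [S ::= Q]
Q*Q*Q*Q ⇒ x*Q*Q*Q   [Q ::= x]
x*Q*Q*Q ⇒ x*x*Q*Q   [Q ::= x]
x*x*Q*Q ⇒ x*x*(S)*Q   [Q ::= ( S )]
x*x*(S)*Q ⇒ x*x*(Q)*Q   [S ::= Q]
x*x*(Q)*Q ⇒ x*x*(x)*Q   [Q ::= x]
x*x*(x)*Q ⇒ x*x*(x)*x   [Q ::= x]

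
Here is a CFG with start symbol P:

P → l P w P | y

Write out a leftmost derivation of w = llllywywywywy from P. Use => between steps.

P => lPwP   [P → l P w P]
lPwP => llPwPwP   [P → l P w P]
llPwPwP => lllPwPwPwP   [P → l P w P]
lllPwPwPwP => llllPwPwPwPwP   [P → l P w P]
llllPwPwPwPwP => llllywPwPwPwP   [P → y]
llllywPwPwPwP => llllywywPwPwP   [P → y]
llllywywPwPwP => llllywywywPwP   [P → y]
llllywywywPwP => llllywywywywP   [P → y]
llllywywywywP => llllywywywywy   [P → y]

P => lPwP => llPwPwP => lllPwPwPwP => llllPwPwPwPwP => llllywPwPwPwP => llllywywPwPwP => llllywywywPwP => llllywywywywP => llllywywywywy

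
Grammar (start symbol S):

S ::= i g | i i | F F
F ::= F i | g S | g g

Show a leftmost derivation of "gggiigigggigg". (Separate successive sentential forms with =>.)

S => FF   [S ::= F F]
FF => FiF   [F ::= F i]
FiF => gSiF   [F ::= g S]
gSiF => gFFiF   [S ::= F F]
gFFiF => ggSFiF   [F ::= g S]
ggSFiF => ggFFFiF   [S ::= F F]
ggFFFiF => gggSFFiF   [F ::= g S]
gggSFFiF => gggiiFFiF   [S ::= i i]
gggiiFFiF => gggiigSFiF   [F ::= g S]
gggiigSFiF => gggiigigFiF   [S ::= i g]
gggiigigFiF => gggiigigggiF   [F ::= g g]
gggiigigggiF => gggiigigggigg   [F ::= g g]

S => FF => FiF => gSiF => gFFiF => ggSFiF => ggFFFiF => gggSFFiF => gggiiFFiF => gggiigSFiF => gggiigigFiF => gggiigigggiF => gggiigigggigg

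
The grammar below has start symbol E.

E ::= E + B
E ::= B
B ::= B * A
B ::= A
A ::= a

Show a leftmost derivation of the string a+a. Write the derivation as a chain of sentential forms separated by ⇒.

E ⇒ E+B   [E ::= E + B]
E+B ⇒ B+B   [E ::= B]
B+B ⇒ A+B   [B ::= A]
A+B ⇒ a+B   [A ::= a]
a+B ⇒ a+A   [B ::= A]
a+A ⇒ a+a   [A ::= a]

E ⇒ E+B ⇒ B+B ⇒ A+B ⇒ a+B ⇒ a+A ⇒ a+a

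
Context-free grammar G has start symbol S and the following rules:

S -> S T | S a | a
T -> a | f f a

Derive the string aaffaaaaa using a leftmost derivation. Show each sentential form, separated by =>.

S => ST => SaT => SaaT => SaaaT => STaaaT => STTaaaT => aTTaaaT => aaTaaaT => aaffaaaaT => aaffaaaaa

S => ST   [S -> S T]
ST => SaT   [S -> S a]
SaT => SaaT   [S -> S a]
SaaT => SaaaT   [S -> S a]
SaaaT => STaaaT   [S -> S T]
STaaaT => STTaaaT   [S -> S T]
STTaaaT => aTTaaaT   [S -> a]
aTTaaaT => aaTaaaT   [T -> a]
aaTaaaT => aaffaaaaT   [T -> f f a]
aaffaaaaT => aaffaaaaa   [T -> a]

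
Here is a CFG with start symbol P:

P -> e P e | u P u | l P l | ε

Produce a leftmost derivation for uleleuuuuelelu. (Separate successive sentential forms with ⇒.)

P ⇒ uPu   [P -> u P u]
uPu ⇒ ulPlu   [P -> l P l]
ulPlu ⇒ ulePelu   [P -> e P e]
ulePelu ⇒ ulelPlelu   [P -> l P l]
ulelPlelu ⇒ ulelePelelu   [P -> e P e]
ulelePelelu ⇒ uleleuPuelelu   [P -> u P u]
uleleuPuelelu ⇒ uleleuuPuuelelu   [P -> u P u]
uleleuuPuuelelu ⇒ uleleuuuuelelu   [P -> ε]

P ⇒ uPu ⇒ ulPlu ⇒ ulePelu ⇒ ulelPlelu ⇒ ulelePelelu ⇒ uleleuPuelelu ⇒ uleleuuPuuelelu ⇒ uleleuuuuelelu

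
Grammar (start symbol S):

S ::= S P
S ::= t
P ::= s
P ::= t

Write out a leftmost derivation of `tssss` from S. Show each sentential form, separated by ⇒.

S ⇒ SP   [S ::= S P]
SP ⇒ SPP   [S ::= S P]
SPP ⇒ SPPP   [S ::= S P]
SPPP ⇒ SPPPP   [S ::= S P]
SPPPP ⇒ tPPPP   [S ::= t]
tPPPP ⇒ tsPPP   [P ::= s]
tsPPP ⇒ tssPP   [P ::= s]
tssPP ⇒ tsssP   [P ::= s]
tsssP ⇒ tssss   [P ::= s]

S ⇒ SP ⇒ SPP ⇒ SPPP ⇒ SPPPP ⇒ tPPPP ⇒ tsPPP ⇒ tssPP ⇒ tsssP ⇒ tssss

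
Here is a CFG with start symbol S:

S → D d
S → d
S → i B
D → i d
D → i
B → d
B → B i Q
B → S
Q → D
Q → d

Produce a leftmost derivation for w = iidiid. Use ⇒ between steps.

S ⇒ iB ⇒ iBiQ ⇒ iSiQ ⇒ iiBiQ ⇒ iidiQ ⇒ iidiD ⇒ iidiid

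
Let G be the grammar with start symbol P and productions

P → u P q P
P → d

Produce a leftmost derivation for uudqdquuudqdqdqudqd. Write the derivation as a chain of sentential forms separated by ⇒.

P ⇒ uPqP ⇒ uuPqPqP ⇒ uudqPqP ⇒ uudqdqP ⇒ uudqdquPqP ⇒ uudqdquuPqPqP ⇒ uudqdquuuPqPqPqP ⇒ uudqdquuudqPqPqP ⇒ uudqdquuudqdqPqP ⇒ uudqdquuudqdqdqP ⇒ uudqdquuudqdqdquPqP ⇒ uudqdquuudqdqdqudqP ⇒ uudqdquuudqdqdqudqd

P ⇒ uPqP   [P → u P q P]
uPqP ⇒ uuPqPqP   [P → u P q P]
uuPqPqP ⇒ uudqPqP   [P → d]
uudqPqP ⇒ uudqdqP   [P → d]
uudqdqP ⇒ uudqdquPqP   [P → u P q P]
uudqdquPqP ⇒ uudqdquuPqPqP   [P → u P q P]
uudqdquuPqPqP ⇒ uudqdquuuPqPqPqP   [P → u P q P]
uudqdquuuPqPqPqP ⇒ uudqdquuudqPqPqP   [P → d]
uudqdquuudqPqPqP ⇒ uudqdquuudqdqPqP   [P → d]
uudqdquuudqdqPqP ⇒ uudqdquuudqdqdqP   [P → d]
uudqdquuudqdqdqP ⇒ uudqdquuudqdqdquPqP   [P → u P q P]
uudqdquuudqdqdquPqP ⇒ uudqdquuudqdqdqudqP   [P → d]
uudqdquuudqdqdqudqP ⇒ uudqdquuudqdqdqudqd   [P → d]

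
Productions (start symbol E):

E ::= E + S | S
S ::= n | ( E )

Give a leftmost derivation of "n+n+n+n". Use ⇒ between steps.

E⇒E+S⇒E+S+S⇒E+S+S+S⇒S+S+S+S⇒n+S+S+S⇒n+n+S+S⇒n+n+n+S⇒n+n+n+n

E ⇒ E+S   [E ::= E + S]
E+S ⇒ E+S+S   [E ::= E + S]
E+S+S ⇒ E+S+S+S   [E ::= E + S]
E+S+S+S ⇒ S+S+S+S   [E ::= S]
S+S+S+S ⇒ n+S+S+S   [S ::= n]
n+S+S+S ⇒ n+n+S+S   [S ::= n]
n+n+S+S ⇒ n+n+n+S   [S ::= n]
n+n+n+S ⇒ n+n+n+n   [S ::= n]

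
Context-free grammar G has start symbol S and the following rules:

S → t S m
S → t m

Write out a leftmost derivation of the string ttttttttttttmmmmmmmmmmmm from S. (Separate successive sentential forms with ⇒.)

S⇒tSm⇒ttSmm⇒tttSmmm⇒ttttSmmmm⇒tttttSmmmmm⇒ttttttSmmmmmm⇒tttttttSmmmmmmm⇒ttttttttSmmmmmmmm⇒tttttttttSmmmmmmmmm⇒ttttttttttSmmmmmmmmmm⇒tttttttttttSmmmmmmmmmmm⇒ttttttttttttmmmmmmmmmmmm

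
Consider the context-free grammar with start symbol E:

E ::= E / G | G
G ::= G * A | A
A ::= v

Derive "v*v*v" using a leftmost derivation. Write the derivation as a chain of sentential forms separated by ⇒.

E⇒G⇒G*A⇒G*A*A⇒A*A*A⇒v*A*A⇒v*v*A⇒v*v*v

E ⇒ G   [E ::= G]
G ⇒ G*A   [G ::= G * A]
G*A ⇒ G*A*A   [G ::= G * A]
G*A*A ⇒ A*A*A   [G ::= A]
A*A*A ⇒ v*A*A   [A ::= v]
v*A*A ⇒ v*v*A   [A ::= v]
v*v*A ⇒ v*v*v   [A ::= v]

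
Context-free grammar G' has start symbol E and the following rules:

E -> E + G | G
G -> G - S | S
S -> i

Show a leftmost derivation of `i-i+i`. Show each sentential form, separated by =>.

E => E+G => G+G => G-S+G => S-S+G => i-S+G => i-i+G => i-i+S => i-i+i

E => E+G   [E -> E + G]
E+G => G+G   [E -> G]
G+G => G-S+G   [G -> G - S]
G-S+G => S-S+G   [G -> S]
S-S+G => i-S+G   [S -> i]
i-S+G => i-i+G   [S -> i]
i-i+G => i-i+S   [G -> S]
i-i+S => i-i+i   [S -> i]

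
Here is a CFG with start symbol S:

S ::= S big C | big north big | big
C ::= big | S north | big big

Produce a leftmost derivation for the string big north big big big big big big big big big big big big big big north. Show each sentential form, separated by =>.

S => S big C => big north big big C => big north big big S north => big north big big S big C north => big north big big S big C big C north => big north big big S big C big C big C north => big north big big S big C big C big C big C north => big north big big big big C big C big C big C north => big north big big big big big big C big C big C north => big north big big big big big big big big big C big C north => big north big big big big big big big big big big big big C north => big north big big big big big big big big big big big big big big north

S => S big C   [S ::= S big C]
S big C => big north big big C   [S ::= big north big]
big north big big C => big north big big S north   [C ::= S north]
big north big big S north => big north big big S big C north   [S ::= S big C]
big north big big S big C north => big north big big S big C big C north   [S ::= S big C]
big north big big S big C big C north => big north big big S big C big C big C north   [S ::= S big C]
big north big big S big C big C big C north => big north big big S big C big C big C big C north   [S ::= S big C]
big north big big S big C big C big C big C north => big north big big big big C big C big C big C north   [S ::= big]
big north big big big big C big C big C big C north => big north big big big big big big C big C big C north   [C ::= big]
big north big big big big big big C big C big C north => big north big big big big big big big big big C big C north   [C ::= big big]
big north big big big big big big big big big C big C north => big north big big big big big big big big big big big big C north   [C ::= big big]
big north big big big big big big big big big big big big C north => big north big big big big big big big big big big big big big big north   [C ::= big big]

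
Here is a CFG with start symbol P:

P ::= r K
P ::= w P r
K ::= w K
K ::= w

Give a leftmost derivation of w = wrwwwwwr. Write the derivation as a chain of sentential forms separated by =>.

P => wPr   [P ::= w P r]
wPr => wrKr   [P ::= r K]
wrKr => wrwKr   [K ::= w K]
wrwKr => wrwwKr   [K ::= w K]
wrwwKr => wrwwwKr   [K ::= w K]
wrwwwKr => wrwwwwKr   [K ::= w K]
wrwwwwKr => wrwwwwwr   [K ::= w]

P => wPr => wrKr => wrwKr => wrwwKr => wrwwwKr => wrwwwwKr => wrwwwwwr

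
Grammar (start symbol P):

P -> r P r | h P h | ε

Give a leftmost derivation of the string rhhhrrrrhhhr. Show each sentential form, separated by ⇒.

P ⇒ rPr ⇒ rhPhr ⇒ rhhPhhr ⇒ rhhhPhhhr ⇒ rhhhrPrhhhr ⇒ rhhhrrPrrhhhr ⇒ rhhhrrrrhhhr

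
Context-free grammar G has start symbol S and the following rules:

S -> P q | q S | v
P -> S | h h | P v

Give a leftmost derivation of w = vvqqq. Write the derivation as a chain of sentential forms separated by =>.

S => Pq => Sq => Pqq => Sqq => Pqqq => Pvqqq => Svqqq => vvqqq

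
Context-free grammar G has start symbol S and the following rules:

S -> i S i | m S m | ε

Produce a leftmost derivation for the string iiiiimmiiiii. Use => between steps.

S=>iSi=>iiSii=>iiiSiii=>iiiiSiiii=>iiiiiSiiiii=>iiiiimSmiiiii=>iiiiimmiiiii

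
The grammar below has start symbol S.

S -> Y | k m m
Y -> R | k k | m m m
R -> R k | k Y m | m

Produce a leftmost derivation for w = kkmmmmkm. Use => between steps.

S => Y => R => kYm => kRm => kRkm => kkYmkm => kkmmmmkm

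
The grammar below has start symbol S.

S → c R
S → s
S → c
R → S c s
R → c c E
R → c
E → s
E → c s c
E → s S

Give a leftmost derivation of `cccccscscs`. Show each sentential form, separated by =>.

S => cR => cScs => ccRcs => ccScscs => cccRcscs => cccScscscs => cccccscscs

S => cR   [S → c R]
cR => cScs   [R → S c s]
cScs => ccRcs   [S → c R]
ccRcs => ccScscs   [R → S c s]
ccScscs => cccRcscs   [S → c R]
cccRcscs => cccScscscs   [R → S c s]
cccScscscs => cccccscscs   [S → c]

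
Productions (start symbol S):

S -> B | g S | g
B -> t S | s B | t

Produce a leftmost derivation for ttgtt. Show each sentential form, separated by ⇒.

S ⇒ B ⇒ tS ⇒ tB ⇒ ttS ⇒ ttgS ⇒ ttgB ⇒ ttgtS ⇒ ttgtB ⇒ ttgtt

S ⇒ B   [S -> B]
B ⇒ tS   [B -> t S]
tS ⇒ tB   [S -> B]
tB ⇒ ttS   [B -> t S]
ttS ⇒ ttgS   [S -> g S]
ttgS ⇒ ttgB   [S -> B]
ttgB ⇒ ttgtS   [B -> t S]
ttgtS ⇒ ttgtB   [S -> B]
ttgtB ⇒ ttgtt   [B -> t]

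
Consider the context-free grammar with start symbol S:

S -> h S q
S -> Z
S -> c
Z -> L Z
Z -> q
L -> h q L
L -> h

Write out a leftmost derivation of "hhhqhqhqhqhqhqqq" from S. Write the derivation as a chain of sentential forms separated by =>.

S=>hSq=>hhSqq=>hhZqq=>hhLZqq=>hhhqLZqq=>hhhqhqLZqq=>hhhqhqhqLZqq=>hhhqhqhqhqLZqq=>hhhqhqhqhqhqLZqq=>hhhqhqhqhqhqhZqq=>hhhqhqhqhqhqhqqq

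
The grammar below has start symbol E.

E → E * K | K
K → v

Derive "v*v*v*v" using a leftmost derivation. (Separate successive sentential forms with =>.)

E => E*K   [E → E * K]
E*K => E*K*K   [E → E * K]
E*K*K => E*K*K*K   [E → E * K]
E*K*K*K => K*K*K*K   [E → K]
K*K*K*K => v*K*K*K   [K → v]
v*K*K*K => v*v*K*K   [K → v]
v*v*K*K => v*v*v*K   [K → v]
v*v*v*K => v*v*v*v   [K → v]

E => E*K => E*K*K => E*K*K*K => K*K*K*K => v*K*K*K => v*v*K*K => v*v*v*K => v*v*v*v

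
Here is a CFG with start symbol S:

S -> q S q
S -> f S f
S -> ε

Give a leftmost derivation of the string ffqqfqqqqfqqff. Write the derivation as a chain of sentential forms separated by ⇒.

S ⇒ fSf ⇒ ffSff ⇒ ffqSqff ⇒ ffqqSqqff ⇒ ffqqfSfqqff ⇒ ffqqfqSqfqqff ⇒ ffqqfqqSqqfqqff ⇒ ffqqfqqqqfqqff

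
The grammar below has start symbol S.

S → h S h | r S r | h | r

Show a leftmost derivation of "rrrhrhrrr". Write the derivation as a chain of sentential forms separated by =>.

S=>rSr=>rrSrr=>rrrSrrr=>rrrhShrrr=>rrrhrhrrr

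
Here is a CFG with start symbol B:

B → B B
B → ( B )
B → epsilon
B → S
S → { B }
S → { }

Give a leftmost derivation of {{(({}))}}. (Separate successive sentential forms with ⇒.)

B ⇒ S   [B → S]
S ⇒ {B}   [S → { B }]
{B} ⇒ {S}   [B → S]
{S} ⇒ {{B}}   [S → { B }]
{{B}} ⇒ {{BB}}   [B → B B]
{{BB}} ⇒ {{(B)B}}   [B → ( B )]
{{(B)B}} ⇒ {{((B))B}}   [B → ( B )]
{{((B))B}} ⇒ {{((BB))B}}   [B → B B]
{{((BB))B}} ⇒ {{((SB))B}}   [B → S]
{{((SB))B}} ⇒ {{(({}B))B}}   [S → { }]
{{(({}B))B}} ⇒ {{(({}))B}}   [B → epsilon]
{{(({}))B}} ⇒ {{(({}))}}   [B → epsilon]

B ⇒ S ⇒ {B} ⇒ {S} ⇒ {{B}} ⇒ {{BB}} ⇒ {{(B)B}} ⇒ {{((B))B}} ⇒ {{((BB))B}} ⇒ {{((SB))B}} ⇒ {{(({}B))B}} ⇒ {{(({}))B}} ⇒ {{(({}))}}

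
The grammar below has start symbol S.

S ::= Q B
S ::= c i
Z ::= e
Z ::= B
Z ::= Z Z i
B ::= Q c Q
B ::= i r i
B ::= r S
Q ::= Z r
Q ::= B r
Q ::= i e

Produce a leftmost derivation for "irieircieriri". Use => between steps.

S=>QB=>BrB=>QcQrB=>ZrcQrB=>ZZircQrB=>BZircQrB=>iriZircQrB=>irieircQrB=>irieircierB=>irieircieriri

S => QB   [S ::= Q B]
QB => BrB   [Q ::= B r]
BrB => QcQrB   [B ::= Q c Q]
QcQrB => ZrcQrB   [Q ::= Z r]
ZrcQrB => ZZircQrB   [Z ::= Z Z i]
ZZircQrB => BZircQrB   [Z ::= B]
BZircQrB => iriZircQrB   [B ::= i r i]
iriZircQrB => irieircQrB   [Z ::= e]
irieircQrB => irieircierB   [Q ::= i e]
irieircierB => irieircieriri   [B ::= i r i]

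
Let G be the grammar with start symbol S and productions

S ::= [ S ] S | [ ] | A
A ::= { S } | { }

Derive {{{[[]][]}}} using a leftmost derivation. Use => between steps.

S=>A=>{S}=>{A}=>{{S}}=>{{A}}=>{{{S}}}=>{{{[S]S}}}=>{{{[[]]S}}}=>{{{[[]][]}}}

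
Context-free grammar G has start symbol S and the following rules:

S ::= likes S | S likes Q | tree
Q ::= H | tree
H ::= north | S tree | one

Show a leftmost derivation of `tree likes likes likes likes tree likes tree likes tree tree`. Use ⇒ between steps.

S ⇒ S likes Q ⇒ tree likes Q ⇒ tree likes H ⇒ tree likes S tree ⇒ tree likes likes S tree ⇒ tree likes likes likes S tree ⇒ tree likes likes likes likes S tree ⇒ tree likes likes likes likes S likes Q tree ⇒ tree likes likes likes likes S likes Q likes Q tree ⇒ tree likes likes likes likes tree likes Q likes Q tree ⇒ tree likes likes likes likes tree likes tree likes Q tree ⇒ tree likes likes likes likes tree likes tree likes tree tree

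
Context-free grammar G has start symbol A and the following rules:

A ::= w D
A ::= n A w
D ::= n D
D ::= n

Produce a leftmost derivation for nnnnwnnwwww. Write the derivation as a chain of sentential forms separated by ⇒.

A⇒nAw⇒nnAww⇒nnnAwww⇒nnnnAwwww⇒nnnnwDwwww⇒nnnnwnDwwww⇒nnnnwnnwwww

A ⇒ nAw   [A ::= n A w]
nAw ⇒ nnAww   [A ::= n A w]
nnAww ⇒ nnnAwww   [A ::= n A w]
nnnAwww ⇒ nnnnAwwww   [A ::= n A w]
nnnnAwwww ⇒ nnnnwDwwww   [A ::= w D]
nnnnwDwwww ⇒ nnnnwnDwwww   [D ::= n D]
nnnnwnDwwww ⇒ nnnnwnnwwww   [D ::= n]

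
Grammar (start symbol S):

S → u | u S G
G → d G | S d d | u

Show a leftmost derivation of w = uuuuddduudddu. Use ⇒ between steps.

S ⇒ uSG ⇒ uuSGG ⇒ uuuSGGG ⇒ uuuuGGG ⇒ uuuudGGG ⇒ uuuuddGGG ⇒ uuuudddGGG ⇒ uuuuddduGG ⇒ uuuuddduSddG ⇒ uuuuddduuddG ⇒ uuuuddduudddG ⇒ uuuuddduudddu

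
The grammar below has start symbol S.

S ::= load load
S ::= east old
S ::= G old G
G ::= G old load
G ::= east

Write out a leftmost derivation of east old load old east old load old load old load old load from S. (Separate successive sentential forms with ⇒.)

S ⇒ G old G ⇒ G old load old G ⇒ east old load old G ⇒ east old load old G old load ⇒ east old load old G old load old load ⇒ east old load old G old load old load old load ⇒ east old load old G old load old load old load old load ⇒ east old load old east old load old load old load old load

S ⇒ G old G   [S ::= G old G]
G old G ⇒ G old load old G   [G ::= G old load]
G old load old G ⇒ east old load old G   [G ::= east]
east old load old G ⇒ east old load old G old load   [G ::= G old load]
east old load old G old load ⇒ east old load old G old load old load   [G ::= G old load]
east old load old G old load old load ⇒ east old load old G old load old load old load   [G ::= G old load]
east old load old G old load old load old load ⇒ east old load old G old load old load old load old load   [G ::= G old load]
east old load old G old load old load old load old load ⇒ east old load old east old load old load old load old load   [G ::= east]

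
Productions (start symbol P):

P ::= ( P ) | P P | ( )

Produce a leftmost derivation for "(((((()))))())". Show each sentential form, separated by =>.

P=>(P)=>(PP)=>((P)P)=>(((P))P)=>((((P)))P)=>(((((P))))P)=>(((((()))))P)=>(((((()))))())

P => (P)   [P ::= ( P )]
(P) => (PP)   [P ::= P P]
(PP) => ((P)P)   [P ::= ( P )]
((P)P) => (((P))P)   [P ::= ( P )]
(((P))P) => ((((P)))P)   [P ::= ( P )]
((((P)))P) => (((((P))))P)   [P ::= ( P )]
(((((P))))P) => (((((()))))P)   [P ::= ( )]
(((((()))))P) => (((((()))))())   [P ::= ( )]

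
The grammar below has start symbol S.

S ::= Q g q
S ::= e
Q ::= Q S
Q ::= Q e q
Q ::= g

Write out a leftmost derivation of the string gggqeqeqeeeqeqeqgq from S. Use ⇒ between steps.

S ⇒ Qgq ⇒ Qeqgq ⇒ Qeqeqgq ⇒ Qeqeqeqgq ⇒ QSeqeqeqgq ⇒ QSSeqeqeqgq ⇒ QeqSSeqeqeqgq ⇒ QeqeqSSeqeqeqgq ⇒ QSeqeqSSeqeqeqgq ⇒ gSeqeqSSeqeqeqgq ⇒ gQgqeqeqSSeqeqeqgq ⇒ gggqeqeqSSeqeqeqgq ⇒ gggqeqeqeSeqeqeqgq ⇒ gggqeqeqeeeqeqeqgq

S ⇒ Qgq   [S ::= Q g q]
Qgq ⇒ Qeqgq   [Q ::= Q e q]
Qeqgq ⇒ Qeqeqgq   [Q ::= Q e q]
Qeqeqgq ⇒ Qeqeqeqgq   [Q ::= Q e q]
Qeqeqeqgq ⇒ QSeqeqeqgq   [Q ::= Q S]
QSeqeqeqgq ⇒ QSSeqeqeqgq   [Q ::= Q S]
QSSeqeqeqgq ⇒ QeqSSeqeqeqgq   [Q ::= Q e q]
QeqSSeqeqeqgq ⇒ QeqeqSSeqeqeqgq   [Q ::= Q e q]
QeqeqSSeqeqeqgq ⇒ QSeqeqSSeqeqeqgq   [Q ::= Q S]
QSeqeqSSeqeqeqgq ⇒ gSeqeqSSeqeqeqgq   [Q ::= g]
gSeqeqSSeqeqeqgq ⇒ gQgqeqeqSSeqeqeqgq   [S ::= Q g q]
gQgqeqeqSSeqeqeqgq ⇒ gggqeqeqSSeqeqeqgq   [Q ::= g]
gggqeqeqSSeqeqeqgq ⇒ gggqeqeqeSeqeqeqgq   [S ::= e]
gggqeqeqeSeqeqeqgq ⇒ gggqeqeqeeeqeqeqgq   [S ::= e]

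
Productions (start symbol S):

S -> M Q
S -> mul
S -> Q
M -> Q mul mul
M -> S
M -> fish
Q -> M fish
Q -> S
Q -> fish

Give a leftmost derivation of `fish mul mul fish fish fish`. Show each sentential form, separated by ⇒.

S ⇒ Q   [S -> Q]
Q ⇒ M fish   [Q -> M fish]
M fish ⇒ S fish   [M -> S]
S fish ⇒ M Q fish   [S -> M Q]
M Q fish ⇒ Q mul mul Q fish   [M -> Q mul mul]
Q mul mul Q fish ⇒ fish mul mul Q fish   [Q -> fish]
fish mul mul Q fish ⇒ fish mul mul M fish fish   [Q -> M fish]
fish mul mul M fish fish ⇒ fish mul mul fish fish fish   [M -> fish]

S ⇒ Q ⇒ M fish ⇒ S fish ⇒ M Q fish ⇒ Q mul mul Q fish ⇒ fish mul mul Q fish ⇒ fish mul mul M fish fish ⇒ fish mul mul fish fish fish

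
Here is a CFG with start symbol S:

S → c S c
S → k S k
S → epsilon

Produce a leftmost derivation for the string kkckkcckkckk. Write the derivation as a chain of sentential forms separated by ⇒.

S⇒kSk⇒kkSkk⇒kkcSckk⇒kkckSkckk⇒kkckkSkkckk⇒kkckkcSckkckk⇒kkckkcckkckk

S ⇒ kSk   [S → k S k]
kSk ⇒ kkSkk   [S → k S k]
kkSkk ⇒ kkcSckk   [S → c S c]
kkcSckk ⇒ kkckSkckk   [S → k S k]
kkckSkckk ⇒ kkckkSkkckk   [S → k S k]
kkckkSkkckk ⇒ kkckkcSckkckk   [S → c S c]
kkckkcSckkckk ⇒ kkckkcckkckk   [S → epsilon]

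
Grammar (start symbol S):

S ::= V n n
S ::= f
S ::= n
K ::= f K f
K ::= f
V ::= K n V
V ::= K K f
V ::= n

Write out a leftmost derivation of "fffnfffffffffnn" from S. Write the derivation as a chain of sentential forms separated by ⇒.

S⇒Vnn⇒KnVnn⇒fKfnVnn⇒fffnVnn⇒fffnKKfnn⇒fffnfKfKfnn⇒fffnffKffKfnn⇒fffnfffKfffKfnn⇒fffnfffffffKfnn⇒fffnfffffffffnn

S ⇒ Vnn   [S ::= V n n]
Vnn ⇒ KnVnn   [V ::= K n V]
KnVnn ⇒ fKfnVnn   [K ::= f K f]
fKfnVnn ⇒ fffnVnn   [K ::= f]
fffnVnn ⇒ fffnKKfnn   [V ::= K K f]
fffnKKfnn ⇒ fffnfKfKfnn   [K ::= f K f]
fffnfKfKfnn ⇒ fffnffKffKfnn   [K ::= f K f]
fffnffKffKfnn ⇒ fffnfffKfffKfnn   [K ::= f K f]
fffnfffKfffKfnn ⇒ fffnfffffffKfnn   [K ::= f]
fffnfffffffKfnn ⇒ fffnfffffffffnn   [K ::= f]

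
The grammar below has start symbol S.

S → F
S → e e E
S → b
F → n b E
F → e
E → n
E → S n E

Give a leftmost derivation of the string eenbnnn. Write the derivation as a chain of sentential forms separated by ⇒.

S ⇒ eeE   [S → e e E]
eeE ⇒ eeSnE   [E → S n E]
eeSnE ⇒ eeFnE   [S → F]
eeFnE ⇒ eenbEnE   [F → n b E]
eenbEnE ⇒ eenbnnE   [E → n]
eenbnnE ⇒ eenbnnn   [E → n]

S ⇒ eeE ⇒ eeSnE ⇒ eeFnE ⇒ eenbEnE ⇒ eenbnnE ⇒ eenbnnn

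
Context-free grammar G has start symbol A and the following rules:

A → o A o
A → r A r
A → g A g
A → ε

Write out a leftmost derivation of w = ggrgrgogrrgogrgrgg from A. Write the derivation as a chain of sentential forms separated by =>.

A=>gAg=>ggAgg=>ggrArgg=>ggrgAgrgg=>ggrgrArgrgg=>ggrgrgAgrgrgg=>ggrgrgoAogrgrgg=>ggrgrgogAgogrgrgg=>ggrgrgogrArgogrgrgg=>ggrgrgogrrgogrgrgg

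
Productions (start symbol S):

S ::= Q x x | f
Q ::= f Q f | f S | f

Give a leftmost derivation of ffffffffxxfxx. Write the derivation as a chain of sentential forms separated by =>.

S => Qxx => fQfxx => ffSfxx => ffQxxfxx => fffQfxxfxx => ffffQffxxfxx => fffffSffxxfxx => ffffffffxxfxx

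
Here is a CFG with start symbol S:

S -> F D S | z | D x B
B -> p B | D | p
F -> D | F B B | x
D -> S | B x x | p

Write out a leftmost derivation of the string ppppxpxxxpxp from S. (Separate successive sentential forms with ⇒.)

S⇒DxB⇒SxB⇒DxBxB⇒BxxxBxB⇒pBxxxBxB⇒ppBxxxBxB⇒pppBxxxBxB⇒pppDxxxBxB⇒pppSxxxBxB⇒pppDxBxxxBxB⇒ppppxBxxxBxB⇒ppppxpxxxBxB⇒ppppxpxxxpxB⇒ppppxpxxxpxp

S ⇒ DxB   [S -> D x B]
DxB ⇒ SxB   [D -> S]
SxB ⇒ DxBxB   [S -> D x B]
DxBxB ⇒ BxxxBxB   [D -> B x x]
BxxxBxB ⇒ pBxxxBxB   [B -> p B]
pBxxxBxB ⇒ ppBxxxBxB   [B -> p B]
ppBxxxBxB ⇒ pppBxxxBxB   [B -> p B]
pppBxxxBxB ⇒ pppDxxxBxB   [B -> D]
pppDxxxBxB ⇒ pppSxxxBxB   [D -> S]
pppSxxxBxB ⇒ pppDxBxxxBxB   [S -> D x B]
pppDxBxxxBxB ⇒ ppppxBxxxBxB   [D -> p]
ppppxBxxxBxB ⇒ ppppxpxxxBxB   [B -> p]
ppppxpxxxBxB ⇒ ppppxpxxxpxB   [B -> p]
ppppxpxxxpxB ⇒ ppppxpxxxpxp   [B -> p]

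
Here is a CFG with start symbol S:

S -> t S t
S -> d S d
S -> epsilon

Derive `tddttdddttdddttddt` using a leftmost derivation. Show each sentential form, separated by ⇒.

S ⇒ tSt   [S -> t S t]
tSt ⇒ tdSdt   [S -> d S d]
tdSdt ⇒ tddSddt   [S -> d S d]
tddSddt ⇒ tddtStddt   [S -> t S t]
tddtStddt ⇒ tddttSttddt   [S -> t S t]
tddttSttddt ⇒ tddttdSdttddt   [S -> d S d]
tddttdSdttddt ⇒ tddttddSddttddt   [S -> d S d]
tddttddSddttddt ⇒ tddttdddSdddttddt   [S -> d S d]
tddttdddSdddttddt ⇒ tddttdddtStdddttddt   [S -> t S t]
tddttdddtStdddttddt ⇒ tddttdddttdddttddt   [S -> epsilon]

S ⇒ tSt ⇒ tdSdt ⇒ tddSddt ⇒ tddtStddt ⇒ tddttSttddt ⇒ tddttdSdttddt ⇒ tddttddSddttddt ⇒ tddttdddSdddttddt ⇒ tddttdddtStdddttddt ⇒ tddttdddttdddttddt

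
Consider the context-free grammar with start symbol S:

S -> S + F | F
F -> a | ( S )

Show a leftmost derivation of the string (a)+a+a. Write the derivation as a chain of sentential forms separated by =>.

S => S+F => S+F+F => F+F+F => (S)+F+F => (F)+F+F => (a)+F+F => (a)+a+F => (a)+a+a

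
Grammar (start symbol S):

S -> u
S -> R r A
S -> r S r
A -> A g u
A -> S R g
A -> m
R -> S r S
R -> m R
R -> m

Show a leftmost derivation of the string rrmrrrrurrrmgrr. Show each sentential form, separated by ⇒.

S ⇒ rSr   [S -> r S r]
rSr ⇒ rrSrr   [S -> r S r]
rrSrr ⇒ rrRrArr   [S -> R r A]
rrRrArr ⇒ rrmrArr   [R -> m]
rrmrArr ⇒ rrmrSRgrr   [A -> S R g]
rrmrSRgrr ⇒ rrmrrSrRgrr   [S -> r S r]
rrmrrSrRgrr ⇒ rrmrrrSrrRgrr   [S -> r S r]
rrmrrrSrrRgrr ⇒ rrmrrrrSrrrRgrr   [S -> r S r]
rrmrrrrSrrrRgrr ⇒ rrmrrrrurrrRgrr   [S -> u]
rrmrrrrurrrRgrr ⇒ rrmrrrrurrrmgrr   [R -> m]

S ⇒ rSr ⇒ rrSrr ⇒ rrRrArr ⇒ rrmrArr ⇒ rrmrSRgrr ⇒ rrmrrSrRgrr ⇒ rrmrrrSrrRgrr ⇒ rrmrrrrSrrrRgrr ⇒ rrmrrrrurrrRgrr ⇒ rrmrrrrurrrmgrr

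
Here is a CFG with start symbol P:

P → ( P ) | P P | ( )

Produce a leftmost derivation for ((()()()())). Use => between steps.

P => (P)   [P → ( P )]
(P) => ((P))   [P → ( P )]
((P)) => ((PP))   [P → P P]
((PP)) => ((PPP))   [P → P P]
((PPP)) => ((PPPP))   [P → P P]
((PPPP)) => ((()PPP))   [P → ( )]
((()PPP)) => ((()()PP))   [P → ( )]
((()()PP)) => ((()()()P))   [P → ( )]
((()()()P)) => ((()()()()))   [P → ( )]

P => (P) => ((P)) => ((PP)) => ((PPP)) => ((PPPP)) => ((()PPP)) => ((()()PP)) => ((()()()P)) => ((()()()()))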